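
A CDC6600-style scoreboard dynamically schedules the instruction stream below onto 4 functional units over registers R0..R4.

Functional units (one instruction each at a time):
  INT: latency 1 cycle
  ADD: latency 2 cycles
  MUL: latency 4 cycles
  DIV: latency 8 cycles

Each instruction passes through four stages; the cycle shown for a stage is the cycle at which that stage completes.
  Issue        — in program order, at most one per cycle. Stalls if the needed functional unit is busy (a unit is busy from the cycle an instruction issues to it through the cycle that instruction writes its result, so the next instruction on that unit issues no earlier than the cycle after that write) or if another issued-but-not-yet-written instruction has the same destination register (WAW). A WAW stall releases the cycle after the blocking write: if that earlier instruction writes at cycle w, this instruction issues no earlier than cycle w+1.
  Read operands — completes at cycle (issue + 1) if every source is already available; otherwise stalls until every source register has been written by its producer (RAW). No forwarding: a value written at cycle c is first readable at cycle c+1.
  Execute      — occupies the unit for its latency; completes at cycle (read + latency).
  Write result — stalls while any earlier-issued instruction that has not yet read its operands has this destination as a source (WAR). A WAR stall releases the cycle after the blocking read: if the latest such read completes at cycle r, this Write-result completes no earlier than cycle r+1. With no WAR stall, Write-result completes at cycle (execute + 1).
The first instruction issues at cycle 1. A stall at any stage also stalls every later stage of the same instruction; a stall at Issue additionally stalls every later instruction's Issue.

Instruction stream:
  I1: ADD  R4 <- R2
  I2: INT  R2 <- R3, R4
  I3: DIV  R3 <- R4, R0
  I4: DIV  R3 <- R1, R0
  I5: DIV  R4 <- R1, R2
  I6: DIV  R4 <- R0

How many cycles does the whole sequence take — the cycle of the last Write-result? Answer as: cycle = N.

  I1 | 1 | 2 | 4 | 5
  I2 | 2 | 6 | 7 | 8   RAW R4: wait I1 write@5
  I3 | 3 | 6 | 14 | 15   RAW R4: wait I1 write@5
  I4 | 16 | 17 | 25 | 26   struct: DIV busy until I3 writes@15
  I5 | 27 | 28 | 36 | 37   struct: DIV busy until I4 writes@26
  I6 | 38 | 39 | 47 | 48   struct: DIV busy until I5 writes@37

cycle = 48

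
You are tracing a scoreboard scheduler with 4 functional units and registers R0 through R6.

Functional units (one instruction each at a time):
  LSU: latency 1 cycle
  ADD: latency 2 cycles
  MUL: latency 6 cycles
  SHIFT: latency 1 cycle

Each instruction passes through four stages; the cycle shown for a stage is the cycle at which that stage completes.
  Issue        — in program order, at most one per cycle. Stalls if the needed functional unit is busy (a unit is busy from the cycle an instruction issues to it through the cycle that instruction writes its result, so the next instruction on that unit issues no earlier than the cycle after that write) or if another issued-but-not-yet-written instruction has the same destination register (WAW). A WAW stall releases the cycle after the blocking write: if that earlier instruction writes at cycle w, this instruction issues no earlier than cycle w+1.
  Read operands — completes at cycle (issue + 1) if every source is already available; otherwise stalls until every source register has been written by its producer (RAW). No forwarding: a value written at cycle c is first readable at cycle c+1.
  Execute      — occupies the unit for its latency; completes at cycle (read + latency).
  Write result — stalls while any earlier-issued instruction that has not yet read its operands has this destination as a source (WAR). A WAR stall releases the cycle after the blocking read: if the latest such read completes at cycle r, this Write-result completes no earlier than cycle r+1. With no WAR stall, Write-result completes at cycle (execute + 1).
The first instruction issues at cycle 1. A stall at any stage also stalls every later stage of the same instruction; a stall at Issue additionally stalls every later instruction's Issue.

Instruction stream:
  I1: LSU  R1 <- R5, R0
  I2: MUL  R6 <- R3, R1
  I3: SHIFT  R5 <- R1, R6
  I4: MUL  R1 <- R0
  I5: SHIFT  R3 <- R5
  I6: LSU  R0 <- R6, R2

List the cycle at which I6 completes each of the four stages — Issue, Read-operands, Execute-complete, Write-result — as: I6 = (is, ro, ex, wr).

I6 = (17, 18, 19, 20)

t=1  I1 issues→LSU
t=2  I1 reads; I2 issues→MUL
t=3  I1 exec-done; I3 issues→SHIFT
t=4  I1 writes R1
t=5  I2 reads
t=11  I2 exec-done
t=12  I2 writes R6
t=13  I3 reads; I4 issues→MUL
t=14  I3 exec-done; I4 reads
t=15  I3 writes R5
t=16  I5 issues→SHIFT
t=17  I5 reads; I6 issues→LSU
t=18  I5 exec-done; I6 reads
t=19  I5 writes R3; I6 exec-done
t=20  I4 exec-done; I6 writes R0
t=21  I4 writes R1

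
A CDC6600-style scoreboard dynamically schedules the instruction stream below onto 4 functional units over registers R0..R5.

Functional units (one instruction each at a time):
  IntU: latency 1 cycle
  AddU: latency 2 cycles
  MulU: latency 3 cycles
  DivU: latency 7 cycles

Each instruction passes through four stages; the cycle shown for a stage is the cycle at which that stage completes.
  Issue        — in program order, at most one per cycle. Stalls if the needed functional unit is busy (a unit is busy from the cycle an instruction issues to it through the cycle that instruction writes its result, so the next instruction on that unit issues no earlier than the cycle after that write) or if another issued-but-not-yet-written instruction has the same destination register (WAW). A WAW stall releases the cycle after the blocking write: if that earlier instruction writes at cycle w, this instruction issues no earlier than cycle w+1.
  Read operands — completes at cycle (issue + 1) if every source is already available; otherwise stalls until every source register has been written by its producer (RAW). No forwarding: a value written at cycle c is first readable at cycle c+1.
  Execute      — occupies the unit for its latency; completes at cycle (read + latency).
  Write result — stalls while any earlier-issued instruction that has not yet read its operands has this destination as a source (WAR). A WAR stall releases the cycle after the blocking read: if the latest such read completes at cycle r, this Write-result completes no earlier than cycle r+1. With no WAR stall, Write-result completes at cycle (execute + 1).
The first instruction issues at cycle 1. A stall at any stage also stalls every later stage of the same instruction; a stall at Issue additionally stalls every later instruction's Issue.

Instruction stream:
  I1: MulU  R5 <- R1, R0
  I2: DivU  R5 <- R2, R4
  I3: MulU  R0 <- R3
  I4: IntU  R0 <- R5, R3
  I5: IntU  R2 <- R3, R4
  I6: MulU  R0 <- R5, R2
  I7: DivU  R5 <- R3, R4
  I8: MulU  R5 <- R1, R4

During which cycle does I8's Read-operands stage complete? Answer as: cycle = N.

cycle = 33

[1] I1 dispatched to MulU
[2] I1 operands ready
[5] I1 complete
[6] R5←I1
[7] I2 dispatched to DivU
[8] I2 operands ready; I3 dispatched to MulU
[9] I3 operands ready
[12] I3 complete
[13] R0←I3
[14] I4 dispatched to IntU
[15] I2 complete
[16] R5←I2
[17] I4 operands ready
[18] I4 complete
[19] R0←I4
[20] I5 dispatched to IntU
[21] I5 operands ready; I6 dispatched to MulU
[22] I5 complete; I7 dispatched to DivU
[23] R2←I5; I7 operands ready
[24] I6 operands ready
[27] I6 complete
[28] R0←I6
[30] I7 complete
[31] R5←I7
[32] I8 dispatched to MulU
[33] I8 operands ready
[36] I8 complete
[37] R5←I8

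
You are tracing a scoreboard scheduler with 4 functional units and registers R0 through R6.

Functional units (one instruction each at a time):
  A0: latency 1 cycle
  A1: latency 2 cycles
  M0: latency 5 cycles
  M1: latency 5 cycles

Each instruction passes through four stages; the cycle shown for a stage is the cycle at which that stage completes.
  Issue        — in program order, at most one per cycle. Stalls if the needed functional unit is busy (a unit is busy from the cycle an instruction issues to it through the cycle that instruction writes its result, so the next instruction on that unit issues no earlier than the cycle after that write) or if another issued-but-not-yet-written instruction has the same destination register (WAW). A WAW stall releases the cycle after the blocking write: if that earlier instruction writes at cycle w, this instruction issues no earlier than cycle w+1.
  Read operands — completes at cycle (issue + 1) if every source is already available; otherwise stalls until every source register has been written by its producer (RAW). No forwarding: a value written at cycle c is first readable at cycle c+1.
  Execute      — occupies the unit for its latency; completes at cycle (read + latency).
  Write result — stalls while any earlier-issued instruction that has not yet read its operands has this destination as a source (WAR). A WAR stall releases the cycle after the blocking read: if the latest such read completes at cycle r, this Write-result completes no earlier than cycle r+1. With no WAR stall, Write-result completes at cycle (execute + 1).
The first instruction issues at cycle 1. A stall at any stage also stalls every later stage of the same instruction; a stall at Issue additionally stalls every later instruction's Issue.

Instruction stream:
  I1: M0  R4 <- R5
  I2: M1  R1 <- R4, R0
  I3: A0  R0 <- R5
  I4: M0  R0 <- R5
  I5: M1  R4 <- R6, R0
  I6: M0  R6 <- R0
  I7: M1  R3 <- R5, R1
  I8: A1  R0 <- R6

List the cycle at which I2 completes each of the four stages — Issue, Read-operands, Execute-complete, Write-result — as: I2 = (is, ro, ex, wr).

I2 = (2, 9, 14, 15)

[1] I1→M0
[2] I1 RO · I2→M1
[3] I3→A0
[4] I3 RO
[5] I3 EX
[7] I1 EX
[8] I1 WR R4
[9] I2 RO
[10] I3 WR R0
[11] I4→M0
[12] I4 RO
[14] I2 EX
[15] I2 WR R1
[16] I5→M1
[17] I4 EX
[18] I4 WR R0
[19] I5 RO · I6→M0
[20] I6 RO
[24] I5 EX
[25] I5 WR R4 · I6 EX
[26] I6 WR R6 · I7→M1
[27] I7 RO · I8→A1
[28] I8 RO
[30] I8 EX
[31] I8 WR R0
[32] I7 EX
[33] I7 WR R3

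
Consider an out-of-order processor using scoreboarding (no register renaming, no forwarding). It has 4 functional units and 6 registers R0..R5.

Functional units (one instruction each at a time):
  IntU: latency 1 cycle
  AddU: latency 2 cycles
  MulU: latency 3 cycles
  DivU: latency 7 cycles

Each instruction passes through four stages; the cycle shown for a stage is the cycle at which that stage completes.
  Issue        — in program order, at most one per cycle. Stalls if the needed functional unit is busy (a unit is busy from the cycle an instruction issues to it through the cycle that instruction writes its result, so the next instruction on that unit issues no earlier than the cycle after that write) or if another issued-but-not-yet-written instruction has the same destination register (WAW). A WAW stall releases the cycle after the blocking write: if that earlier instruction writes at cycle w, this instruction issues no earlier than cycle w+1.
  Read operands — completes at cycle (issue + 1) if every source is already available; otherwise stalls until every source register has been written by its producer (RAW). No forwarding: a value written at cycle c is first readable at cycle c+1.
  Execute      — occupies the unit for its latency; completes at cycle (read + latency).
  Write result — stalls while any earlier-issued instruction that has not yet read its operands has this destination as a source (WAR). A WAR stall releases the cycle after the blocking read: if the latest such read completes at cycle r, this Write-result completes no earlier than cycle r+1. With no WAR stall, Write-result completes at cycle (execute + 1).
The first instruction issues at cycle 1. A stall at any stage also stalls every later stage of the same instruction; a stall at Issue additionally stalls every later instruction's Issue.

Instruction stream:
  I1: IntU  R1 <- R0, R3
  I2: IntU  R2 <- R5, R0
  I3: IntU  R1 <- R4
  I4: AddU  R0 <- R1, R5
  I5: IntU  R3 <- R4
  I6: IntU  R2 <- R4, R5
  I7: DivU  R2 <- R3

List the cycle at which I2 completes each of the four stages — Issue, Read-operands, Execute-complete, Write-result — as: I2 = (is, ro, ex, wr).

[1] issue I1 (IntU)
[2] I1 read-ops
[3] I1 finished on IntU
[4] I1→R1
[5] issue I2 (IntU)
[6] I2 read-ops
[7] I2 finished on IntU
[8] I2→R2
[9] issue I3 (IntU)
[10] I3 read-ops · issue I4 (AddU)
[11] I3 finished on IntU
[12] I3→R1
[13] I4 read-ops · issue I5 (IntU)
[14] I5 read-ops
[15] I4 finished on AddU · I5 finished on IntU
[16] I4→R0 · I5→R3
[17] issue I6 (IntU)
[18] I6 read-ops
[19] I6 finished on IntU
[20] I6→R2
[21] issue I7 (DivU)
[22] I7 read-ops
[29] I7 finished on DivU
[30] I7→R2

I2 = (5, 6, 7, 8)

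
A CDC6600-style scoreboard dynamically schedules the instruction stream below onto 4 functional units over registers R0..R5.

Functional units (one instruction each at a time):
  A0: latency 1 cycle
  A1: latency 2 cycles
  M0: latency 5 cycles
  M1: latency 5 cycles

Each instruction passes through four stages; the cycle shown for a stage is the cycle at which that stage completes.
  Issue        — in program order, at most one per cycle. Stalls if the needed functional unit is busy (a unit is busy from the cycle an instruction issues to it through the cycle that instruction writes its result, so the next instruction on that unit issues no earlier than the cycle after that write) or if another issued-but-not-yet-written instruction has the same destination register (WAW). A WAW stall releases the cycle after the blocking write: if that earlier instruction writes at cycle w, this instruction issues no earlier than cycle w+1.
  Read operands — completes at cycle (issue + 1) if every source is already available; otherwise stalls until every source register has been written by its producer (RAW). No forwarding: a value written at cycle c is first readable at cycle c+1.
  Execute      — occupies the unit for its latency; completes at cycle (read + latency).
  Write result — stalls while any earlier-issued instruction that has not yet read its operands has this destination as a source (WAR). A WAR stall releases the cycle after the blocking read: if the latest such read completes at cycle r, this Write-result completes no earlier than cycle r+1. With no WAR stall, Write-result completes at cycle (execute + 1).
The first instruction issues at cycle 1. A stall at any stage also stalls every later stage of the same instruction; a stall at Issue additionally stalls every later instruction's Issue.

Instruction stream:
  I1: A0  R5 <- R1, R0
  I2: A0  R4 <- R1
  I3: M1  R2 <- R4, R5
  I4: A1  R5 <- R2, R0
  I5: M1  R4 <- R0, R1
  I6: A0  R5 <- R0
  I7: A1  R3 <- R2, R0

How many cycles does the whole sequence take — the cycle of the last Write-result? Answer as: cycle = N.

t=1  I1 dispatched to A0
t=2  I1 operands ready
t=3  I1 complete
t=4  R5←I1
t=5  I2 dispatched to A0
t=6  I2 operands ready · I3 dispatched to M1
t=7  I2 complete · I4 dispatched to A1
t=8  R4←I2
t=9  I3 operands ready
t=14  I3 complete
t=15  R2←I3
t=16  I4 operands ready · I5 dispatched to M1
t=17  I5 operands ready
t=18  I4 complete
t=19  R5←I4
t=20  I6 dispatched to A0
t=21  I6 operands ready · I7 dispatched to A1
t=22  I5 complete · I6 complete · I7 operands ready
t=23  R4←I5 · R5←I6
t=24  I7 complete
t=25  R3←I7

cycle = 25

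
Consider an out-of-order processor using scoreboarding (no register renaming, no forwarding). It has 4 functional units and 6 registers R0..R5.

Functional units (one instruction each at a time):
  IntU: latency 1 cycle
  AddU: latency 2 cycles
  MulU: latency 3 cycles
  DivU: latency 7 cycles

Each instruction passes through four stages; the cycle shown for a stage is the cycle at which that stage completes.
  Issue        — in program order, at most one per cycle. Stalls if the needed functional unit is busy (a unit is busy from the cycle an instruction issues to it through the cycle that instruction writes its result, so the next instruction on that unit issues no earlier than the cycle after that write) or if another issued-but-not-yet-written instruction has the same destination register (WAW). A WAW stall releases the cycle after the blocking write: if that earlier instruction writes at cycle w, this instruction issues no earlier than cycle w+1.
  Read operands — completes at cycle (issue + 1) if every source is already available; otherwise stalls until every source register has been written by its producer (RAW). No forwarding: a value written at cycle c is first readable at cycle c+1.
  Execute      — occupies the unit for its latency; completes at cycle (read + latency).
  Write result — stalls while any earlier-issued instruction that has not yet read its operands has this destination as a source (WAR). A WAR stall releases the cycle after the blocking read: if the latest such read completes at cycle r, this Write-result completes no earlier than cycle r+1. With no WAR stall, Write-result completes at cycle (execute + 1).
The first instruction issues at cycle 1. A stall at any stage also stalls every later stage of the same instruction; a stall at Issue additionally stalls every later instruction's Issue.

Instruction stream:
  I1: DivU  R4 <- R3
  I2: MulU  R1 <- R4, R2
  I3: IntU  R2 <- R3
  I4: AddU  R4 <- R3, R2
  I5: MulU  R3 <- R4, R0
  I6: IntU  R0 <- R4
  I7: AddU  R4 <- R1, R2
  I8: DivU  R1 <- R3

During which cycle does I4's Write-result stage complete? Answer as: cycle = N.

c1: I1 dispatched to DivU
c2: I1 operands ready | I2 dispatched to MulU
c3: I3 dispatched to IntU
c4: I3 operands ready
c5: I3 complete
c9: I1 complete
c10: R4←I1
c11: I2 operands ready | I4 dispatched to AddU
c12: R2←I3
c13: I4 operands ready
c14: I2 complete
c15: R1←I2 | I4 complete
c16: R4←I4 | I5 dispatched to MulU
c17: I5 operands ready | I6 dispatched to IntU
c18: I6 operands ready | I7 dispatched to AddU
c19: I6 complete | I7 operands ready | I8 dispatched to DivU
c20: I5 complete | R0←I6
c21: R3←I5 | I7 complete
c22: R4←I7 | I8 operands ready
c29: I8 complete
c30: R1←I8

cycle = 16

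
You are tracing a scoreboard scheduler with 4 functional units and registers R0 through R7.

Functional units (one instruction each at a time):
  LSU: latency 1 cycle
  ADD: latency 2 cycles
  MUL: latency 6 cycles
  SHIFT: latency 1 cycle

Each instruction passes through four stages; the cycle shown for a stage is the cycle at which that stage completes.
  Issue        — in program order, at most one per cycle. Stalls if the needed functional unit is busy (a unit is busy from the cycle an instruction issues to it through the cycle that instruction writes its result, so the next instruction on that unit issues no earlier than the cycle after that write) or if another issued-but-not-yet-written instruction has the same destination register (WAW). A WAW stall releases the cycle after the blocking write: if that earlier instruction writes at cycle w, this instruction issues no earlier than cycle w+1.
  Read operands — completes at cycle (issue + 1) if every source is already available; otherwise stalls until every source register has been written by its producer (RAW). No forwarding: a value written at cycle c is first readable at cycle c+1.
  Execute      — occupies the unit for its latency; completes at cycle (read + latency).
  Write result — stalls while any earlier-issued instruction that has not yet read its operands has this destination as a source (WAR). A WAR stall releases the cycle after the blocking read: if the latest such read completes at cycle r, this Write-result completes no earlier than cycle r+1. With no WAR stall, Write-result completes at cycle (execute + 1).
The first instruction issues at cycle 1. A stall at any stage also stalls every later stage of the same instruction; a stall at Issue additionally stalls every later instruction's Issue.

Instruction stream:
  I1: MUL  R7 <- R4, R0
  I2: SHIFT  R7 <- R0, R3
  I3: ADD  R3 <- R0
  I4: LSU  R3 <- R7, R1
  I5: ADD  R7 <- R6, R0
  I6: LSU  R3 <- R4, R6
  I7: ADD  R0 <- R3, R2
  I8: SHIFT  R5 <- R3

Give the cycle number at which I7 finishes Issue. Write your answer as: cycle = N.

cycle = 22

I1: IS=1 RO=2 EX=8 WR=9
I2: IS=10 RO=11 EX=12 WR=13  [WAW R7: wait I1 write@9]
I3: IS=11 RO=12 EX=14 WR=15
I4: IS=16 RO=17 EX=18 WR=19  [WAW R3: wait I3 write@15]
I5: IS=17 RO=18 EX=20 WR=21
I6: IS=20 RO=21 EX=22 WR=23  [struct: LSU busy until I4 writes@19]
I7: IS=22 RO=24 EX=26 WR=27  [struct: ADD busy until I5 writes@21; RAW R3: wait I6 write@23]
I8: IS=23 RO=24 EX=25 WR=26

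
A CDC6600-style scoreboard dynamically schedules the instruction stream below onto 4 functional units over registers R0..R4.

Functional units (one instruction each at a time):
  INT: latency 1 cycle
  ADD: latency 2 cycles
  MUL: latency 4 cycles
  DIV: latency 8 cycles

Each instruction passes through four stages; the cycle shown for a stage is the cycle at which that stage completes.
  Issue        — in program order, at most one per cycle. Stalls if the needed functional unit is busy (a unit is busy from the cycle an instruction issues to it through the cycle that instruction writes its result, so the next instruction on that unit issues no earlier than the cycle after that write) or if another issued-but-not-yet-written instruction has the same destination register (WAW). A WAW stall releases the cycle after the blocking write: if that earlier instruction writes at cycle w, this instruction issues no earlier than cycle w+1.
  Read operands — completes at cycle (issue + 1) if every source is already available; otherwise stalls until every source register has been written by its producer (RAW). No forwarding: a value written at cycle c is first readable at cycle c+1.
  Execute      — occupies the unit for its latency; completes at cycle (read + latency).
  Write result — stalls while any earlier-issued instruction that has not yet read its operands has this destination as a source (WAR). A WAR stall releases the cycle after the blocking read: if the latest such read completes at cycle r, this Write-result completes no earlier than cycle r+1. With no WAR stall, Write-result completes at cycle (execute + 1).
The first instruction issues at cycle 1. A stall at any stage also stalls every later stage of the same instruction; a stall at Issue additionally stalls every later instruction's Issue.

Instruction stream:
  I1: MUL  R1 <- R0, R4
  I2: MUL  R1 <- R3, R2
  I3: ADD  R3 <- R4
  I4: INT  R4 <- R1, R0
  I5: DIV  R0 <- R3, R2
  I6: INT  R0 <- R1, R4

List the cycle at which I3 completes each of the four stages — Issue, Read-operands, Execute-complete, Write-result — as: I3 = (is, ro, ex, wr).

I1 -> (1, 2, 6, 7)
I2 -> (8, 9, 13, 14)  // struct: MUL busy until I1 writes@7
I3 -> (9, 10, 12, 13)
I4 -> (10, 15, 16, 17)  // RAW R1: wait I2 write@14
I5 -> (11, 14, 22, 23)  // RAW R3: wait I3 write@13
I6 -> (24, 25, 26, 27)  // WAW R0: wait I5 write@23

I3 = (9, 10, 12, 13)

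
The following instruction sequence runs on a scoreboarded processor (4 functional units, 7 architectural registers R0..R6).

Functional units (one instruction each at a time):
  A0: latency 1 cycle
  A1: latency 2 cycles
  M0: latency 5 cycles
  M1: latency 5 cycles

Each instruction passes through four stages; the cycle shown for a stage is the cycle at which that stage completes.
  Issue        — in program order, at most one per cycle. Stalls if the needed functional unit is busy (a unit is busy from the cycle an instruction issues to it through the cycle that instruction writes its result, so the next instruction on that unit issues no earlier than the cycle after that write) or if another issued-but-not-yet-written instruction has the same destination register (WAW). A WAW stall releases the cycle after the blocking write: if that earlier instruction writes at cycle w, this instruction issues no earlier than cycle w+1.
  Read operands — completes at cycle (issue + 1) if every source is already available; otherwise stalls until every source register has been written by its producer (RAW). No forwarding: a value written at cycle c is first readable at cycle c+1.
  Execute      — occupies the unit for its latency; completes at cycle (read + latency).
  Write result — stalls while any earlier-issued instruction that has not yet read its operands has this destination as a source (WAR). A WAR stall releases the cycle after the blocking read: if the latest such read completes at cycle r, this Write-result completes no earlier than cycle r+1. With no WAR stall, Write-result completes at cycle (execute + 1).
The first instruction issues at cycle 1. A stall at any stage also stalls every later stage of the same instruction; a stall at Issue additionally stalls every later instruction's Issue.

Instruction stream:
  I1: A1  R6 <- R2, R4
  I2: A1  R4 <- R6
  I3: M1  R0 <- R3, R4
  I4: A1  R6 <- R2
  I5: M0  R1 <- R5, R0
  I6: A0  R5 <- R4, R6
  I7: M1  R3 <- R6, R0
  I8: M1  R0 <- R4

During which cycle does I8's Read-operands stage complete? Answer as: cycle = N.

[1] I1→A1
[2] I1 RO
[4] I1 EX
[5] I1 WR R6
[6] I2→A1
[7] I2 RO, I3→M1
[9] I2 EX
[10] I2 WR R4
[11] I3 RO, I4→A1
[12] I4 RO, I5→M0
[13] I6→A0
[14] I4 EX
[15] I4 WR R6
[16] I3 EX, I6 RO
[17] I3 WR R0, I6 EX
[18] I5 RO, I7→M1
[19] I6 WR R5, I7 RO
[23] I5 EX
[24] I5 WR R1, I7 EX
[25] I7 WR R3
[26] I8→M1
[27] I8 RO
[32] I8 EX
[33] I8 WR R0

cycle = 27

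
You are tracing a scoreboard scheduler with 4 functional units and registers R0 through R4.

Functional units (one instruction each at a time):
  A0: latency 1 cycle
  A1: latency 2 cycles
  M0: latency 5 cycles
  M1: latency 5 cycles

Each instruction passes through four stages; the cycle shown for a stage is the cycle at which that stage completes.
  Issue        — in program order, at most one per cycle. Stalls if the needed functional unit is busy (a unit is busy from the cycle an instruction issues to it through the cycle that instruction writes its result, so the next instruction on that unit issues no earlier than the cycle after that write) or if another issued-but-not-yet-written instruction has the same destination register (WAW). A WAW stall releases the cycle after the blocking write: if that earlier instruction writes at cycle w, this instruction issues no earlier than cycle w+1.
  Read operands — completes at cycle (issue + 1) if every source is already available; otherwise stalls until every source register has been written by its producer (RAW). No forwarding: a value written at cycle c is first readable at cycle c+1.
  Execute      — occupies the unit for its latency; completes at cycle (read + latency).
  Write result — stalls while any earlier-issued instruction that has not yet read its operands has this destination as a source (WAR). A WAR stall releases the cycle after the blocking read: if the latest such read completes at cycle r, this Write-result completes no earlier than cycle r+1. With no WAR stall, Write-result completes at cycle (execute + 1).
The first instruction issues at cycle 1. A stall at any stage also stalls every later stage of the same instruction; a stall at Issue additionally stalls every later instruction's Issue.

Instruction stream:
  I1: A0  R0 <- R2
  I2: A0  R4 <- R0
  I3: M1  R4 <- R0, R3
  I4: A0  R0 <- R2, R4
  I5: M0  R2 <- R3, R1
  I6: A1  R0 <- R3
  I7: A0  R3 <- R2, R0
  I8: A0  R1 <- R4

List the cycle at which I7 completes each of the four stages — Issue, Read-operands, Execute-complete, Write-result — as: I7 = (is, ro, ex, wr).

I7 = (21, 25, 26, 27)

cycle 1: I1 dispatched to A0
cycle 2: I1 operands ready
cycle 3: I1 complete
cycle 4: R0←I1
cycle 5: I2 dispatched to A0
cycle 6: I2 operands ready
cycle 7: I2 complete
cycle 8: R4←I2
cycle 9: I3 dispatched to M1
cycle 10: I3 operands ready, I4 dispatched to A0
cycle 11: I5 dispatched to M0
cycle 12: I5 operands ready
cycle 15: I3 complete
cycle 16: R4←I3
cycle 17: I4 operands ready, I5 complete
cycle 18: I4 complete, R2←I5
cycle 19: R0←I4
cycle 20: I6 dispatched to A1
cycle 21: I6 operands ready, I7 dispatched to A0
cycle 23: I6 complete
cycle 24: R0←I6
cycle 25: I7 operands ready
cycle 26: I7 complete
cycle 27: R3←I7
cycle 28: I8 dispatched to A0
cycle 29: I8 operands ready
cycle 30: I8 complete
cycle 31: R1←I8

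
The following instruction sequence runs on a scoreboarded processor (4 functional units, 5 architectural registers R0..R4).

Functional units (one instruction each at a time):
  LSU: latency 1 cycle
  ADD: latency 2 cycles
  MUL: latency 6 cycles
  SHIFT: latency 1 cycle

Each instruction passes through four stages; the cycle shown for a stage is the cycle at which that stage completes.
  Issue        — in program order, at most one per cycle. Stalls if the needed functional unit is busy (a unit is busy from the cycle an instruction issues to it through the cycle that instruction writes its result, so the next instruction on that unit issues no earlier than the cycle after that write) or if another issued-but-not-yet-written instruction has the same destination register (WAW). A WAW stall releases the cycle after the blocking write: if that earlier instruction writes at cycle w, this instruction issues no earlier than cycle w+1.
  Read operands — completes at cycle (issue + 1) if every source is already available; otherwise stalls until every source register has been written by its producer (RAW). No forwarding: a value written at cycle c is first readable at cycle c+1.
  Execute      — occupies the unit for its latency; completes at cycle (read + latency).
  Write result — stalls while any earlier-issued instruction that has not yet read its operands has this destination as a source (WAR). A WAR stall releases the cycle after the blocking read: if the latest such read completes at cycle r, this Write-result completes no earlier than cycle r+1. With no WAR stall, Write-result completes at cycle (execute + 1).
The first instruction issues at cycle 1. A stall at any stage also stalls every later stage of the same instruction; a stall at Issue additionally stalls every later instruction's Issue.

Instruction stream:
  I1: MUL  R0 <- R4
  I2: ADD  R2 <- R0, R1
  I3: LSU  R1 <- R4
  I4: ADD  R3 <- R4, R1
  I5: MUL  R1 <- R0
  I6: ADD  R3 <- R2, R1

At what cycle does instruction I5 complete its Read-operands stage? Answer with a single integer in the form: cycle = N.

t=1  I1 dispatched to MUL
t=2  I1 operands ready; I2 dispatched to ADD
t=3  I3 dispatched to LSU
t=4  I3 operands ready
t=5  I3 complete
t=8  I1 complete
t=9  R0←I1
t=10  I2 operands ready
t=11  R1←I3
t=12  I2 complete
t=13  R2←I2
t=14  I4 dispatched to ADD
t=15  I4 operands ready; I5 dispatched to MUL
t=16  I5 operands ready
t=17  I4 complete
t=18  R3←I4
t=19  I6 dispatched to ADD
t=22  I5 complete
t=23  R1←I5
t=24  I6 operands ready
t=26  I6 complete
t=27  R3←I6

cycle = 16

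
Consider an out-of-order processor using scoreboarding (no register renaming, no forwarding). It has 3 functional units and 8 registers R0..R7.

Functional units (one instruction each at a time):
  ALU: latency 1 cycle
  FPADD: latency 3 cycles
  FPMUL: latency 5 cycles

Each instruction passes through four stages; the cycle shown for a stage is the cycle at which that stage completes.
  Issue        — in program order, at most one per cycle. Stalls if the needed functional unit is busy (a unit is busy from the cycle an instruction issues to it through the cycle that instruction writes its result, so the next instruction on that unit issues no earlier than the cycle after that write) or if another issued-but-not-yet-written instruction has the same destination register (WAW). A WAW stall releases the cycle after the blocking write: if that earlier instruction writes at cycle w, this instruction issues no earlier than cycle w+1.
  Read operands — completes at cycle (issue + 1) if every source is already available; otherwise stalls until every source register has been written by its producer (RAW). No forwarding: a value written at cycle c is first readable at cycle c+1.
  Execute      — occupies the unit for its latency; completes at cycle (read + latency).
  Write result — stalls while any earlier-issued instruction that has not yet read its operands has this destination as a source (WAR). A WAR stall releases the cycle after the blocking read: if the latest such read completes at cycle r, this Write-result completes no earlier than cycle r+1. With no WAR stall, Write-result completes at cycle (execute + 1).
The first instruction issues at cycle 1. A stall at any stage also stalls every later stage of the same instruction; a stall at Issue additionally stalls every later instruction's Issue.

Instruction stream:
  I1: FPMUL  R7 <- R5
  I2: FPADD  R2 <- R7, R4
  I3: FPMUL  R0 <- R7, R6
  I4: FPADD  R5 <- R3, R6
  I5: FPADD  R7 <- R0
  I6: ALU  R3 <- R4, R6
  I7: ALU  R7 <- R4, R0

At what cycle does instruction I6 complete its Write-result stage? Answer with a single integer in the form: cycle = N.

t=1  issue I1 (FPMUL)
t=2  I1 read-ops; issue I2 (FPADD)
t=7  I1 finished on FPMUL
t=8  I1→R7
t=9  I2 read-ops; issue I3 (FPMUL)
t=10  I3 read-ops
t=12  I2 finished on FPADD
t=13  I2→R2
t=14  issue I4 (FPADD)
t=15  I3 finished on FPMUL; I4 read-ops
t=16  I3→R0
t=18  I4 finished on FPADD
t=19  I4→R5
t=20  issue I5 (FPADD)
t=21  I5 read-ops; issue I6 (ALU)
t=22  I6 read-ops
t=23  I6 finished on ALU
t=24  I5 finished on FPADD; I6→R3
t=25  I5→R7
t=26  issue I7 (ALU)
t=27  I7 read-ops
t=28  I7 finished on ALU
t=29  I7→R7

cycle = 24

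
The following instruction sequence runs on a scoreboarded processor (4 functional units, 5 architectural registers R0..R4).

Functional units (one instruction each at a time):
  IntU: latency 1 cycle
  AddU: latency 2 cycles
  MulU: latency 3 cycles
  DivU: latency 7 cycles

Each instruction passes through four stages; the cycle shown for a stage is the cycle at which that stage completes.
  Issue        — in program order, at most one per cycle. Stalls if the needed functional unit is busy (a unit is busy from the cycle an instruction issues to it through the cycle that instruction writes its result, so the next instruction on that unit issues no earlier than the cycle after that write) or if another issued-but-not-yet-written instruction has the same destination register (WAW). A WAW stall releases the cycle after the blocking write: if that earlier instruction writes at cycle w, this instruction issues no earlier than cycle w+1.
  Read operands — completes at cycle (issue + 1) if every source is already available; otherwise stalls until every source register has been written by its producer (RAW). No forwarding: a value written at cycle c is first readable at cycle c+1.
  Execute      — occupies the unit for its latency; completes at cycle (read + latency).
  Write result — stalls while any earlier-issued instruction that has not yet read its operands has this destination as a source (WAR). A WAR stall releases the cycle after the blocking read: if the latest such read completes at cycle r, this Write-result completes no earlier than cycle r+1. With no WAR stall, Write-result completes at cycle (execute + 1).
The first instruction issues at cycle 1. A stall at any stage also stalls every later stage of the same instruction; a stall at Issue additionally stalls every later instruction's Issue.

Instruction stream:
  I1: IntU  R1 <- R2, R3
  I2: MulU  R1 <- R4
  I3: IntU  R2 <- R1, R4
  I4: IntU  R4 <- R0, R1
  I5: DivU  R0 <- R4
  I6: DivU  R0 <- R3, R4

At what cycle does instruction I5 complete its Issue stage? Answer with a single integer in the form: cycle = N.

cycle = 15

I1: IS=1 RO=2 EX=3 WR=4
I2: IS=5 RO=6 EX=9 WR=10  [WAW R1: wait I1 write@4]
I3: IS=6 RO=11 EX=12 WR=13  [RAW R1: wait I2 write@10]
I4: IS=14 RO=15 EX=16 WR=17  [struct: IntU busy until I3 writes@13]
I5: IS=15 RO=18 EX=25 WR=26  [RAW R4: wait I4 write@17]
I6: IS=27 RO=28 EX=35 WR=36  [struct: DivU busy until I5 writes@26]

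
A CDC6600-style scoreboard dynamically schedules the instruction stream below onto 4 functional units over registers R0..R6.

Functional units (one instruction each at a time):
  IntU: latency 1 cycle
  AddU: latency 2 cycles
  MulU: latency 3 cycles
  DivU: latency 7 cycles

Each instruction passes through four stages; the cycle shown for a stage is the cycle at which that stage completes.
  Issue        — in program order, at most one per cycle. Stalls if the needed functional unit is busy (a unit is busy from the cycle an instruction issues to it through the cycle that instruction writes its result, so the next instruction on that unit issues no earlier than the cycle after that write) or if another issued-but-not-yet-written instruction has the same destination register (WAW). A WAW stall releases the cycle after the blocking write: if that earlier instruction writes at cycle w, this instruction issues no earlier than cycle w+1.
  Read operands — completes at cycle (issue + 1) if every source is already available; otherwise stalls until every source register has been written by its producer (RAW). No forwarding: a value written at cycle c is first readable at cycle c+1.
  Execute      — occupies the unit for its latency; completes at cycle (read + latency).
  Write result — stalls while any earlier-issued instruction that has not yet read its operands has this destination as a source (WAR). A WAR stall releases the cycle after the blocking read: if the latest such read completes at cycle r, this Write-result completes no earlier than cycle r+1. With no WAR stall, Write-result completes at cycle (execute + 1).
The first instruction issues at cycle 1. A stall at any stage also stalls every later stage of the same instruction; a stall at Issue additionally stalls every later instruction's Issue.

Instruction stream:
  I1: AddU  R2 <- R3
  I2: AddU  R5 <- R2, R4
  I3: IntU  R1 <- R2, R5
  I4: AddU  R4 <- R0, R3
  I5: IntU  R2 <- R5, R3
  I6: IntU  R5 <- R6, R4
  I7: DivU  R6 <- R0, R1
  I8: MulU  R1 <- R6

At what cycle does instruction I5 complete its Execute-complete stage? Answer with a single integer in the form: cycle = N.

cycle = 16

c1: I1→AddU
c2: I1 RO
c4: I1 EX
c5: I1 WR R2
c6: I2→AddU
c7: I2 RO, I3→IntU
c9: I2 EX
c10: I2 WR R5
c11: I3 RO, I4→AddU
c12: I3 EX, I4 RO
c13: I3 WR R1
c14: I4 EX, I5→IntU
c15: I4 WR R4, I5 RO
c16: I5 EX
c17: I5 WR R2
c18: I6→IntU
c19: I6 RO, I7→DivU
c20: I6 EX, I7 RO, I8→MulU
c21: I6 WR R5
c27: I7 EX
c28: I7 WR R6
c29: I8 RO
c32: I8 EX
c33: I8 WR R1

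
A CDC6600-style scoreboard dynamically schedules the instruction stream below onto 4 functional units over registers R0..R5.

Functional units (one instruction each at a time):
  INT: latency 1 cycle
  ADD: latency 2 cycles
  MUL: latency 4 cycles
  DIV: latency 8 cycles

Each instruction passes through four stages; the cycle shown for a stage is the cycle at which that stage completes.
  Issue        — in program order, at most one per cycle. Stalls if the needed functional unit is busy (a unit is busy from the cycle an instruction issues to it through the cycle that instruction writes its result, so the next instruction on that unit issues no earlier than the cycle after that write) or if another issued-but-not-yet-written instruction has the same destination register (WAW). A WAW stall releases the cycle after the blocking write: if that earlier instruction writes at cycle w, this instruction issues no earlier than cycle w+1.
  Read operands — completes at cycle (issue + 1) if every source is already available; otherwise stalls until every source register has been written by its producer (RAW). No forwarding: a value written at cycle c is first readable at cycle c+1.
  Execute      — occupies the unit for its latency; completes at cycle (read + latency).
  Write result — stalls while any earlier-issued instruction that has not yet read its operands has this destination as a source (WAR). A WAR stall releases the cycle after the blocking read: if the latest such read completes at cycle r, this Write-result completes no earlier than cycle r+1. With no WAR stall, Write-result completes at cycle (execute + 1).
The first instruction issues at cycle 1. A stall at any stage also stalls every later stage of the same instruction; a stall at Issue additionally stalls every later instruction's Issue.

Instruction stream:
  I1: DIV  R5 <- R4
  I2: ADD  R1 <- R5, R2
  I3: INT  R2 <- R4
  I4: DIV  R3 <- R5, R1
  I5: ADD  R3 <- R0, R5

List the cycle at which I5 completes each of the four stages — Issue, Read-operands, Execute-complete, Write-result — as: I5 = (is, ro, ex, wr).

[1] I1→DIV
[2] I1 RO | I2→ADD
[3] I3→INT
[4] I3 RO
[5] I3 EX
[10] I1 EX
[11] I1 WR R5
[12] I2 RO | I4→DIV
[13] I3 WR R2
[14] I2 EX
[15] I2 WR R1
[16] I4 RO
[24] I4 EX
[25] I4 WR R3
[26] I5→ADD
[27] I5 RO
[29] I5 EX
[30] I5 WR R3

I5 = (26, 27, 29, 30)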